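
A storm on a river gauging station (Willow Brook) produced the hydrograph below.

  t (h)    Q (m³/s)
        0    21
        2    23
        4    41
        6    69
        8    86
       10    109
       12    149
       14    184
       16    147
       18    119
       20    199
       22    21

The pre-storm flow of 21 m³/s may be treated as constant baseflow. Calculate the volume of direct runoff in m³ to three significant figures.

Direct-runoff ordinates (Q − Q_b): 0.0, 2.0, 20.0, 48.0, 65.0, 88.0, 128.0, 163.0, 126.0, 98.0, 178.0, 0.0 m³/s.
ΣQ_DR = 916.0 m³/s.
With Δt = 2 h = 7200 s, V = ΣQ_DR · Δt = 916.0 × 7200 = 6.60 × 10^6 m³.

V ≈ 6.60 × 10^6 m³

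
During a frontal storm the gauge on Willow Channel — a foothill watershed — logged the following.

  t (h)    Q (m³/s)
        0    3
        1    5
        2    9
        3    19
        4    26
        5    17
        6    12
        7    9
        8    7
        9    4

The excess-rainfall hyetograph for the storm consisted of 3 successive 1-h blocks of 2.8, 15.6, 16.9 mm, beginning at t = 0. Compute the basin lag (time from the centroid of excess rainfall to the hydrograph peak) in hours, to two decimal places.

Centroid of excess rainfall: t_c = Σ P_i·t̄_i / ΣP_i = 1.8994 h (block centres at 0.5, 1.5, 2.5 h).
Hydrograph peak occurs at t = 4 h, so basin lag t_L = 4 − 1.8994 = 2.10 h.

t_L ≈ 2.10 h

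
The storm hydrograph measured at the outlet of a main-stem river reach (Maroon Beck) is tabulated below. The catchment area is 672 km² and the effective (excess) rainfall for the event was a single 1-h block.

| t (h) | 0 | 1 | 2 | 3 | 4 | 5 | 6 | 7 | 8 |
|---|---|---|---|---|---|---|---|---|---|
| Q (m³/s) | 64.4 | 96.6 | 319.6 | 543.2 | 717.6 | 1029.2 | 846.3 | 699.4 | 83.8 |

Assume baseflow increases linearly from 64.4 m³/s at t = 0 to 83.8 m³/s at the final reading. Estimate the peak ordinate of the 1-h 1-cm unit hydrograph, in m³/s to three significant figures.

U_p ≈ 476 m³/s

Direct runoff: 0.00, 29.77, 250.35, 471.52, 643.50, 952.67, 767.35, 618.02, 0.00 m³/s; ΣQ_DR = 3733 m³/s, peak = 952.67 m³/s.
Runoff depth d = ΣQ_DR·Δt / A = 3733 × 3600 / (672 km²) = 20.00 mm.
The 1-cm UH is the DRH scaled by (10 mm)/d, so U_p = 952.67 × 10/20.00 = 476 m³/s.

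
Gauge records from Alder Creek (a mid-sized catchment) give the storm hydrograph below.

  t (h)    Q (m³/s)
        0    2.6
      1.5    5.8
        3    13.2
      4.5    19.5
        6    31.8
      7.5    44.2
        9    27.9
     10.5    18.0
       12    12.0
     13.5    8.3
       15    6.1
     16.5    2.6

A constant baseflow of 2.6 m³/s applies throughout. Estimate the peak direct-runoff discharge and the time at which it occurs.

Subtracting baseflow gives direct-runoff ordinates: 0.0, 3.2, 10.6, 16.9, 29.2, 41.6, 25.3, 15.4, 9.4, 5.7, 3.5, 0.0 m³/s.
The maximum is 41.6 m³/s, occurring at the reading for t = 7.5 h.

Q_p = 41.6 m³/s at t = 7.5 h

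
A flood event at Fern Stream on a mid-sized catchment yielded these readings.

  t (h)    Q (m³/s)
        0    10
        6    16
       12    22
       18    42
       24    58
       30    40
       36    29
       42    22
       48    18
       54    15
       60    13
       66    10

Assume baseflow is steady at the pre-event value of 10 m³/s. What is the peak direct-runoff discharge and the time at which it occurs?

Subtracting baseflow gives direct-runoff ordinates: 0.0, 6.0, 12.0, 32.0, 48.0, 30.0, 19.0, 12.0, 8.0, 5.0, 3.0, 0.0 m³/s.
The maximum is 48.0 m³/s, occurring at the reading for t = 24 h.

Q_p = 48.0 m³/s at t = 24 h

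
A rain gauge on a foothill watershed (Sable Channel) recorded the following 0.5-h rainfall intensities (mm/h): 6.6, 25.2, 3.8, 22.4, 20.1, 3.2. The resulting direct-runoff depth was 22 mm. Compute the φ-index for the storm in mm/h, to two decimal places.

φ ≈ 7.90 mm/h

Only the 3 blocks with intensity above φ contribute runoff: 25.2, 22.4, 20.1 mm/h.
Σ(I−φ)·Δt = d  ⇒  (25.2+22.4+20.1 − 3φ)·0.5 = 22
φ = (67.70 − 22/0.5) / 3 = 7.90 mm/h.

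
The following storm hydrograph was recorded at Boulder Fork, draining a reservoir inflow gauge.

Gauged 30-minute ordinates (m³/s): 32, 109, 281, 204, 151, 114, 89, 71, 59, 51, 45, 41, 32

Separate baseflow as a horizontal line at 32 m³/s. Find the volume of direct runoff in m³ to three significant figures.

Direct-runoff ordinates (Q − Q_b): 0.0, 77.0, 249.0, 172.0, 119.0, 82.0, 57.0, 39.0, 27.0, 19.0, 13.0, 9.0, 0.0 m³/s.
ΣQ_DR = 863.0 m³/s.
With Δt = 0.5 h = 1800 s, V = ΣQ_DR · Δt = 863.0 × 1800 = 1.55 × 10^6 m³.

V ≈ 1.55 × 10^6 m³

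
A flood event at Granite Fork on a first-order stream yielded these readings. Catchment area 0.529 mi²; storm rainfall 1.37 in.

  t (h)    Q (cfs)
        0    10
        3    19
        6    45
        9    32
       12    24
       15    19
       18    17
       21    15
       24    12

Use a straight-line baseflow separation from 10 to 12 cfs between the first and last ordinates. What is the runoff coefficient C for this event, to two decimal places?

ΣQ_DR = 94.00 cfs; V = ΣQ_DR·Δt = 1.015 × 10^6 ft³.
Runoff depth d = V / A = 0.8261 in.
C = d / P = 0.8261 / 1.37 = 0.60.

C ≈ 0.60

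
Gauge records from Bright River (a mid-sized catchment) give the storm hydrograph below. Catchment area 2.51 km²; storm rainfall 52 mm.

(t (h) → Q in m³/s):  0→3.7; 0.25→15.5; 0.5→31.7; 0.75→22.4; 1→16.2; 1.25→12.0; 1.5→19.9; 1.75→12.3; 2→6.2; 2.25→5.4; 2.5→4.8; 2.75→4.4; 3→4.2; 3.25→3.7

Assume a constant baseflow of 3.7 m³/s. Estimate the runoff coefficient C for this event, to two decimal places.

ΣQ_DR = 110.6 m³/s; V = ΣQ_DR·Δt = 99540 m³.
Runoff depth d = V / A = 39.66 mm.
C = d / P = 39.66 / 52 = 0.76.

C ≈ 0.76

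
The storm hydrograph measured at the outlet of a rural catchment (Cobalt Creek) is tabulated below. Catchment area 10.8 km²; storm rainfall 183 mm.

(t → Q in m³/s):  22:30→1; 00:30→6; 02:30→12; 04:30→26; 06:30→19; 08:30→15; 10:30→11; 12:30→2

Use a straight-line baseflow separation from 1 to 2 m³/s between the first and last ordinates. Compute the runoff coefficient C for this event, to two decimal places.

C ≈ 0.29

ΣQ_DR = 80.00 m³/s; V = ΣQ_DR·Δt = 5.760 × 10^5 m³.
Runoff depth d = V / A = 53.33 mm.
C = d / P = 53.33 / 183 = 0.29.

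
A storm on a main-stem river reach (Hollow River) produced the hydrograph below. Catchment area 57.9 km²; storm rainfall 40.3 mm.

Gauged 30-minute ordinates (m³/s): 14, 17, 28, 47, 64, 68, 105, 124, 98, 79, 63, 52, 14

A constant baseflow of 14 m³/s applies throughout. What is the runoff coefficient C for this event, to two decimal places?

ΣQ_DR = 591.0 m³/s; V = ΣQ_DR·Δt = 1.064 × 10^6 m³.
Runoff depth d = V / A = 18.37 mm.
C = d / P = 18.37 / 40.3 = 0.46.

C ≈ 0.46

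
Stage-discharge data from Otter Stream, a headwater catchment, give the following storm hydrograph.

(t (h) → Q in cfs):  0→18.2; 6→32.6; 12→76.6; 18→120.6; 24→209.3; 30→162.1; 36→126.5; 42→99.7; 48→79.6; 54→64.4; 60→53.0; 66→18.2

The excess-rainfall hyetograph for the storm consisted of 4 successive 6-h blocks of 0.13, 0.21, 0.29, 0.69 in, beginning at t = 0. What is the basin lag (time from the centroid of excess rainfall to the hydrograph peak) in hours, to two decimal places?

Centroid of excess rainfall: t_c = Σ P_i·t̄_i / ΣP_i = 16.0000 h (block centres at 3, 9, 15, 21 h).
Hydrograph peak occurs at t = 24 h, so basin lag t_L = 24 − 16.0000 = 8.00 h.

t_L ≈ 8.00 h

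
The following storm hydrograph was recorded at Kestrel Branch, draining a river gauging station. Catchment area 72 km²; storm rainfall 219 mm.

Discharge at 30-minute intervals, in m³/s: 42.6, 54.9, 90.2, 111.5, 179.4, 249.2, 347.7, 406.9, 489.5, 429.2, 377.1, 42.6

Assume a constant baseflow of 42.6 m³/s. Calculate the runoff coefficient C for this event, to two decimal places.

C ≈ 0.26

ΣQ_DR = 2310 m³/s; V = ΣQ_DR·Δt = 4.157 × 10^6 m³.
Runoff depth d = V / A = 57.74 mm.
C = d / P = 57.74 / 219 = 0.26.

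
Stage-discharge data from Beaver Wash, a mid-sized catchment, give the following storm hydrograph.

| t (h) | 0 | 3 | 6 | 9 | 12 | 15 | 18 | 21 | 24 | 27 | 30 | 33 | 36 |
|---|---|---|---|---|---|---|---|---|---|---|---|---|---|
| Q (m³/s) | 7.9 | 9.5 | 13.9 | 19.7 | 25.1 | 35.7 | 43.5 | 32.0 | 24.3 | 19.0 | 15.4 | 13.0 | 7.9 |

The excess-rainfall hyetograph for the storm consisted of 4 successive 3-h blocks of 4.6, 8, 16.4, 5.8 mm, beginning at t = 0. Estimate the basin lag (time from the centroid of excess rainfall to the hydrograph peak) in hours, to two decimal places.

Centroid of excess rainfall: t_c = Σ P_i·t̄_i / ΣP_i = 6.5172 h (block centres at 1.5, 4.5, 7.5, 10.5 h).
Hydrograph peak occurs at t = 18 h, so basin lag t_L = 18 − 6.5172 = 11.48 h.

t_L ≈ 11.48 h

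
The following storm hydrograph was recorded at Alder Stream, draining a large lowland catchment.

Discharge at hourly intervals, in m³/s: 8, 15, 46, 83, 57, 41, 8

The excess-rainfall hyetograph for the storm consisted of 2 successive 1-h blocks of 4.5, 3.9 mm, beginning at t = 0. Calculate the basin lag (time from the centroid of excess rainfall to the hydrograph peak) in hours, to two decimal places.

Centroid of excess rainfall: t_c = Σ P_i·t̄_i / ΣP_i = 0.9643 h (block centres at 0.5, 1.5 h).
Hydrograph peak occurs at t = 3 h, so basin lag t_L = 3 − 0.9643 = 2.04 h.

t_L ≈ 2.04 h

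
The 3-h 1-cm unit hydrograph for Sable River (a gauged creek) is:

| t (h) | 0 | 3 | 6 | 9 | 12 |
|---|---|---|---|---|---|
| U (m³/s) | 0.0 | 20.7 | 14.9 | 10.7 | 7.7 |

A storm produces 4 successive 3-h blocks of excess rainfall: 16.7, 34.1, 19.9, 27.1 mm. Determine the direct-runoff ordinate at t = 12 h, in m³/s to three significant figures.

By discrete convolution, Q_j = Σ (P_i / 10 mm) · U_{j−i}.
At t = 12 h (j=4): Q = (16.7/10)·7.7 + (34.1/10)·10.7 + (19.9/10)·14.9 + (27.1/10)·20.7 = 135 m³/s.

Q ≈ 135 m³/s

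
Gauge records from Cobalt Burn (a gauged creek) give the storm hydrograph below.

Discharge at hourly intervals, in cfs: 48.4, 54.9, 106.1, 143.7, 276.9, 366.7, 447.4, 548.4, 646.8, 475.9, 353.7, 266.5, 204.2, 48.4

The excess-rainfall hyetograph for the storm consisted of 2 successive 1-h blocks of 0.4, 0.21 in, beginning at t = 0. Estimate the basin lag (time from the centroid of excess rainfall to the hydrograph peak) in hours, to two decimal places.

t_L ≈ 7.16 h

Centroid of excess rainfall: t_c = Σ P_i·t̄_i / ΣP_i = 0.8443 h (block centres at 0.5, 1.5 h).
Hydrograph peak occurs at t = 8 h, so basin lag t_L = 8 − 0.8443 = 7.16 h.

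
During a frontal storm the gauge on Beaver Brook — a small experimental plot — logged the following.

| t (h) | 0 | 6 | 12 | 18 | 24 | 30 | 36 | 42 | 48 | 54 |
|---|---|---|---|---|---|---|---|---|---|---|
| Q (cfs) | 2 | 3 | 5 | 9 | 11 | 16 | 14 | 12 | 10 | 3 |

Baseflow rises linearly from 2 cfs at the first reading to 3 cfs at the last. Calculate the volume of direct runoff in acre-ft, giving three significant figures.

Direct-runoff ordinates (Q − Q_b): 0.00, 0.89, 2.78, 6.67, 8.56, 13.44, 11.33, 9.22, 7.11, 0.00 cfs.
ΣQ_DR = 60.00 cfs.
With Δt = 6 h = 21600 s, V = ΣQ_DR · Δt = 60.00 × 21600 = 1.30 × 10^6 ft³ = 29.8 acre-ft.

V ≈ 29.8 acre-ft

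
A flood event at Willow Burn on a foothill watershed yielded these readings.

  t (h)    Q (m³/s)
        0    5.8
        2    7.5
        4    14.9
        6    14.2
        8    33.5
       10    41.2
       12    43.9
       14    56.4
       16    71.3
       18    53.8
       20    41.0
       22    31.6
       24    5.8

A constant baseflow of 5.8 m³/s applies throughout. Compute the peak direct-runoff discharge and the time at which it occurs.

Subtracting baseflow gives direct-runoff ordinates: 0.0, 1.7, 9.1, 8.4, 27.7, 35.4, 38.1, 50.6, 65.5, 48.0, 35.2, 25.8, 0.0 m³/s.
The maximum is 65.5 m³/s, occurring at the reading for t = 16 h.

Q_p = 65.5 m³/s at t = 16 h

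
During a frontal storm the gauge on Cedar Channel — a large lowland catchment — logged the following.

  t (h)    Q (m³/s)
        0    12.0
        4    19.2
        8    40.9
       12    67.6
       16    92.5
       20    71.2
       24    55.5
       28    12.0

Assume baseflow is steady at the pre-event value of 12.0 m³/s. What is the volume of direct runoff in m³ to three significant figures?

Direct-runoff ordinates (Q − Q_b): 0.0, 7.2, 28.9, 55.6, 80.5, 59.2, 43.5, 0.0 m³/s.
ΣQ_DR = 274.9 m³/s.
With Δt = 4 h = 14400 s, V = ΣQ_DR · Δt = 274.9 × 14400 = 3.96 × 10^6 m³.

V ≈ 3.96 × 10^6 m³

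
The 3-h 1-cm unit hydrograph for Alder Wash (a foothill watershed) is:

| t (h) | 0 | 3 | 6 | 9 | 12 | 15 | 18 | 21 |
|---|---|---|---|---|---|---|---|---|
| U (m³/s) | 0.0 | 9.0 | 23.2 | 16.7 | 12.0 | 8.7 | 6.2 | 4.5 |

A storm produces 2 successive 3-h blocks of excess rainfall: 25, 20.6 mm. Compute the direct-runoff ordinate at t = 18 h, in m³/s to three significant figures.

By discrete convolution, Q_j = Σ (P_i / 10 mm) · U_{j−i}.
At t = 18 h (j=6): Q = (25/10)·6.2 + (20.6/10)·8.7 = 33.4 m³/s.

Q ≈ 33.4 m³/s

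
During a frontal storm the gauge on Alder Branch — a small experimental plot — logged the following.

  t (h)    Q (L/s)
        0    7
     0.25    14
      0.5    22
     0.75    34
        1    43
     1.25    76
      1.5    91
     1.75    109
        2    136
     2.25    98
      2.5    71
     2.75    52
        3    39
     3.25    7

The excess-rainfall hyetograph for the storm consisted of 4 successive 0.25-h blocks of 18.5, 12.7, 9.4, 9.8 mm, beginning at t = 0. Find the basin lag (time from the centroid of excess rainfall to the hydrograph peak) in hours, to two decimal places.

t_L ≈ 1.57 h

Centroid of excess rainfall: t_c = Σ P_i·t̄_i / ΣP_i = 0.4271 h (block centres at 0.125, 0.375, 0.625, 0.875 h).
Hydrograph peak occurs at t = 2 h, so basin lag t_L = 2 − 0.4271 = 1.57 h.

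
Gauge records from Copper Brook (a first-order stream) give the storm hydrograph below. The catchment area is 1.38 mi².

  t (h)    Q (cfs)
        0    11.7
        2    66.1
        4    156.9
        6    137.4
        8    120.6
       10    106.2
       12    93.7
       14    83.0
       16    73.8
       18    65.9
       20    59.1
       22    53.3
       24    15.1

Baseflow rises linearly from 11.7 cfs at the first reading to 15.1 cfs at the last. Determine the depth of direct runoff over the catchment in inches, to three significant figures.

d ≈ 1.95 in

Direct runoff: 0.00, 54.12, 144.63, 124.85, 107.77, 93.08, 80.30, 69.32, 59.83, 51.65, 44.57, 38.48, 0.00 cfs; ΣQ_DR = 868.6 cfs.
V = ΣQ_DR · Δt = 868.6 × 7200 s = 6.254 × 10^6 ft³.
Over A = 1.38 mi², depth = V / A = 1.95 in.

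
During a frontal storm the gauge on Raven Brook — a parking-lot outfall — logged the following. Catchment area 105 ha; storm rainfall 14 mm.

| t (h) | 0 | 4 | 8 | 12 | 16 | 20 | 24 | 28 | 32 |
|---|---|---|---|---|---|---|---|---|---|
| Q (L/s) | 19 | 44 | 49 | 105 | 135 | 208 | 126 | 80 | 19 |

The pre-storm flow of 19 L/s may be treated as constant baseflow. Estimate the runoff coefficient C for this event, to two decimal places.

ΣQ_DR = 614.0 L/s; V = ΣQ_DR·Δt = 8.842 × 10^6 L.
Runoff depth d = V / A = 8.421 mm.
C = d / P = 8.421 / 14 = 0.60.

C ≈ 0.60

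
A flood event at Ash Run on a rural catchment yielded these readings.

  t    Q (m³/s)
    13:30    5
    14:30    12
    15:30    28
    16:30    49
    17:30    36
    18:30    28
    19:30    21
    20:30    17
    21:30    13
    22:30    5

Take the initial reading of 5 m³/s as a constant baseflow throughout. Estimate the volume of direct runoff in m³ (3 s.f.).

Direct-runoff ordinates (Q − Q_b): 0.0, 7.0, 23.0, 44.0, 31.0, 23.0, 16.0, 12.0, 8.0, 0.0 m³/s.
ΣQ_DR = 164.0 m³/s.
With Δt = 1 h = 3600 s, V = ΣQ_DR · Δt = 164.0 × 3600 = 5.90 × 10^5 m³.

V ≈ 5.90 × 10^5 m³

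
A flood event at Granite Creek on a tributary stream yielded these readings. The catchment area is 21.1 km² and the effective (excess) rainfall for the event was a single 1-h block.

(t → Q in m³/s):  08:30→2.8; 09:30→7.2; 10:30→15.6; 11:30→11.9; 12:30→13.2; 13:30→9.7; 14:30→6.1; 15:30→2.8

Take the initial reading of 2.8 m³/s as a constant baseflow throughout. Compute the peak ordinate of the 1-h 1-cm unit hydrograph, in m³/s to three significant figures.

U_p ≈ 16.0 m³/s

Direct runoff: 0.0, 4.4, 12.8, 9.1, 10.4, 6.9, 3.3, 0.0 m³/s; ΣQ_DR = 46.90 m³/s, peak = 12.8 m³/s.
Runoff depth d = ΣQ_DR·Δt / A = 46.90 × 3600 / (21.1 km²) = 8.002 mm.
The 1-cm UH is the DRH scaled by (10 mm)/d, so U_p = 12.8 × 10/8.002 = 16.0 m³/s.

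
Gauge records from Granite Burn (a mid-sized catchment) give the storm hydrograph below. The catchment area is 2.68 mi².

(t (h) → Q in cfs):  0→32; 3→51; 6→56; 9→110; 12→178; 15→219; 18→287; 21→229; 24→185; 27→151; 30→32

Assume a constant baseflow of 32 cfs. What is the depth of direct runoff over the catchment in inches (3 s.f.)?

d ≈ 2.04 in

Direct runoff: 0.0, 19.0, 24.0, 78.0, 146.0, 187.0, 255.0, 197.0, 153.0, 119.0, 0.0 cfs; ΣQ_DR = 1178 cfs.
V = ΣQ_DR · Δt = 1178 × 10800 s = 1.272 × 10^7 ft³.
Over A = 2.68 mi², depth = V / A = 2.04 in.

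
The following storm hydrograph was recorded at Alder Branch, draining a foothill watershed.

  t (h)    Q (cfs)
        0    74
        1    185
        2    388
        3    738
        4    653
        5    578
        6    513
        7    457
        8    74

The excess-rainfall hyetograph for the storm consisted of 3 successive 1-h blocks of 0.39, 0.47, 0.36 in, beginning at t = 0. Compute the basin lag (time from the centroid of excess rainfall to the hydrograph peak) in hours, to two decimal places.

Centroid of excess rainfall: t_c = Σ P_i·t̄_i / ΣP_i = 1.4754 h (block centres at 0.5, 1.5, 2.5 h).
Hydrograph peak occurs at t = 3 h, so basin lag t_L = 3 − 1.4754 = 1.52 h.

t_L ≈ 1.52 h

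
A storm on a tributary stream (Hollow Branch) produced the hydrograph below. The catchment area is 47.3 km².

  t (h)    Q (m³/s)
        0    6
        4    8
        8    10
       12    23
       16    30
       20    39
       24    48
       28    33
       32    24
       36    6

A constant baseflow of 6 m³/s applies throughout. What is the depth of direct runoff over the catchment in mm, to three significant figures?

d ≈ 50.8 mm

Direct runoff: 0.0, 2.0, 4.0, 17.0, 24.0, 33.0, 42.0, 27.0, 18.0, 0.0 m³/s; ΣQ_DR = 167.0 m³/s.
V = ΣQ_DR · Δt = 167.0 × 14400 s = 2.405 × 10^6 m³.
Over A = 47.3 km², depth = V / A = 50.8 mm.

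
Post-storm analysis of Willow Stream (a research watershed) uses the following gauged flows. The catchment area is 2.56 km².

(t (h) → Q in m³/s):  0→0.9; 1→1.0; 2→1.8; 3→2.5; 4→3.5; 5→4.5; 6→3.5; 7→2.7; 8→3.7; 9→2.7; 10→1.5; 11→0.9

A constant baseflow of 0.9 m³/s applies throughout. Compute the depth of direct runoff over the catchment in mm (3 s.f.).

Direct runoff: 0.0, 0.1, 0.9, 1.6, 2.6, 3.6, 2.6, 1.8, 2.8, 1.8, 0.6, 0.0 m³/s; ΣQ_DR = 18.40 m³/s.
V = ΣQ_DR · Δt = 18.40 × 3600 s = 66240 m³.
Over A = 2.56 km², depth = V / A = 25.9 mm.

d ≈ 25.9 mm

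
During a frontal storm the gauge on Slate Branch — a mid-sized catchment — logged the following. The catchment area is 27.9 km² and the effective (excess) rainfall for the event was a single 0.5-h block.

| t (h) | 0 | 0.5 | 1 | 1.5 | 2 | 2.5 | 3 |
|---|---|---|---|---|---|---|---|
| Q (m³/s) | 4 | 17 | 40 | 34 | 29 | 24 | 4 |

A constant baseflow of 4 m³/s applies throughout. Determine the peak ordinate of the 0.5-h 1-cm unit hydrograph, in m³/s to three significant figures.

U_p ≈ 45.0 m³/s

Direct runoff: 0.0, 13.0, 36.0, 30.0, 25.0, 20.0, 0.0 m³/s; ΣQ_DR = 124.0 m³/s, peak = 36.0 m³/s.
Runoff depth d = ΣQ_DR·Δt / A = 124.0 × 1800 / (27.9 km²) = 8.000 mm.
The 1-cm UH is the DRH scaled by (10 mm)/d, so U_p = 36.0 × 10/8.000 = 45.0 m³/s.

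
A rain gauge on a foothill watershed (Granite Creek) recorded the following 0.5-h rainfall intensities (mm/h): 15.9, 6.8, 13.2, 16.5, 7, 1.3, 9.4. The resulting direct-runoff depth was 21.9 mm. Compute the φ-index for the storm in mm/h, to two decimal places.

Only the 6 blocks with intensity above φ contribute runoff: 15.9, 6.8, 13.2, 16.5, 7, 9.4 mm/h.
Σ(I−φ)·Δt = d  ⇒  (15.9+6.8+13.2+16.5+7+9.4 − 6φ)·0.5 = 21.9
φ = (68.80 − 21.9/0.5) / 6 = 4.17 mm/h.

φ ≈ 4.17 mm/h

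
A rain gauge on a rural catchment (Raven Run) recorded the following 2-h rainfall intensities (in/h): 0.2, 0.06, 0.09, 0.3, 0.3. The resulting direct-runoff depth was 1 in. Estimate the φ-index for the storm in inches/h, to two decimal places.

φ ≈ 0.10 in/h

Only the 3 blocks with intensity above φ contribute runoff: 0.2, 0.3, 0.3 in/h.
Σ(I−φ)·Δt = d  ⇒  (0.2+0.3+0.3 − 3φ)·2 = 1
φ = (0.8000 − 1/2) / 3 = 0.10 in/h.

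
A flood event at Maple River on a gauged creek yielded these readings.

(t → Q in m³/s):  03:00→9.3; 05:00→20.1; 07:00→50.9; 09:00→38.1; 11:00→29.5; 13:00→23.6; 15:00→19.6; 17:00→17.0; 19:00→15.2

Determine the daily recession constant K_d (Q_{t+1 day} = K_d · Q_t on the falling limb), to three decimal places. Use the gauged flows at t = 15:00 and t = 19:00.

Between t = 15:00 and t = 19:00 the flow falls from 19.6 to 15.2 m³/s over 2×2 h = 4 h.
Per-interval ratio K = (15.2/19.6)^(1/2) = 0.8806; K_d = K^(24/2) = 0.218.

K_d ≈ 0.218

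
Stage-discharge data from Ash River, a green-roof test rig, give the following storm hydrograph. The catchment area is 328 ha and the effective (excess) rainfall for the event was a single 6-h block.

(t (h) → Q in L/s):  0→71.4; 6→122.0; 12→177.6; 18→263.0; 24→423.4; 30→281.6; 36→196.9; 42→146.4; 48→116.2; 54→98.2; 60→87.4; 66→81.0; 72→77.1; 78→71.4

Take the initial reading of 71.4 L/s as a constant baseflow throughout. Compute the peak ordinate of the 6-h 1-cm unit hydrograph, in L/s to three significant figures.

U_p ≈ 440 L/s

Direct runoff: 0.0, 50.6, 106.2, 191.6, 352.0, 210.2, 125.5, 75.0, 44.8, 26.8, 16.0, 9.6, 5.7, 0.0 L/s; ΣQ_DR = 1214 L/s, peak = 352.0 L/s.
Runoff depth d = ΣQ_DR·Δt / A = 1214 × 21600 / (328 ha) = 7.995 mm.
The 1-cm UH is the DRH scaled by (10 mm)/d, so U_p = 352.0 × 10/7.995 = 440 L/s.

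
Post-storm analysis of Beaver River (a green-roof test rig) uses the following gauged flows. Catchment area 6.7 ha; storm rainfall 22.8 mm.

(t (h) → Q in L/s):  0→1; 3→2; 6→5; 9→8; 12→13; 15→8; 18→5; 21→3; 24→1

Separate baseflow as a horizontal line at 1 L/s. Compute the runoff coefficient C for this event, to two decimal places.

C ≈ 0.26

ΣQ_DR = 37.00 L/s; V = ΣQ_DR·Δt = 3.996 × 10^5 L.
Runoff depth d = V / A = 5.964 mm.
C = d / P = 5.964 / 22.8 = 0.26.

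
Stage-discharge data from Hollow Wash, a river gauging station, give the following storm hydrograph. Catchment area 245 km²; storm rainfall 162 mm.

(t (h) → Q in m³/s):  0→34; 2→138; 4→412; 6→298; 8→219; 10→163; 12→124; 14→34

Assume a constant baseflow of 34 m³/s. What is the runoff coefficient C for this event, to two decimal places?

ΣQ_DR = 1150 m³/s; V = ΣQ_DR·Δt = 8.280 × 10^6 m³.
Runoff depth d = V / A = 33.80 mm.
C = d / P = 33.80 / 162 = 0.21.

C ≈ 0.21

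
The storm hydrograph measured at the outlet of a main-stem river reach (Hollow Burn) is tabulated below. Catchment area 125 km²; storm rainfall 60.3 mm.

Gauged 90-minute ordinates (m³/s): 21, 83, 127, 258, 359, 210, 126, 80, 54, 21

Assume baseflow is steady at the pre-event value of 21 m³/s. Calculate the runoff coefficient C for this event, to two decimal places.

ΣQ_DR = 1129 m³/s; V = ΣQ_DR·Δt = 6.097 × 10^6 m³.
Runoff depth d = V / A = 48.77 mm.
C = d / P = 48.77 / 60.3 = 0.81.

C ≈ 0.81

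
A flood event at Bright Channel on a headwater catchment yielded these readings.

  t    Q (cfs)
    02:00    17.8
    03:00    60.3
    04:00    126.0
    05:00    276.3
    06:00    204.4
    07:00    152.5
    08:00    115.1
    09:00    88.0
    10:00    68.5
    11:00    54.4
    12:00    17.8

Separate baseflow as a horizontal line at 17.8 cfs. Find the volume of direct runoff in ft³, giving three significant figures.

Direct-runoff ordinates (Q − Q_b): 0.0, 42.5, 108.2, 258.5, 186.6, 134.7, 97.3, 70.2, 50.7, 36.6, 0.0 cfs.
ΣQ_DR = 985.3 cfs.
With Δt = 1 h = 3600 s, V = ΣQ_DR · Δt = 985.3 × 3600 = 3.55 × 10^6 ft³.

V ≈ 3.55 × 10^6 ft³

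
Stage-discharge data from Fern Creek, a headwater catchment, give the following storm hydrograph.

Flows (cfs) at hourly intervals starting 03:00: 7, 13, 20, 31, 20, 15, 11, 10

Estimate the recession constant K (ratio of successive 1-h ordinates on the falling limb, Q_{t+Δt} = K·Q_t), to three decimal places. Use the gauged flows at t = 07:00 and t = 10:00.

K ≈ 0.794

Using the recession-limb readings at t = 07:00 and t = 10:00: Q falls from 20 to 10 cfs over 3 intervals.
K = (Q₂/Q₁)^(1/3) = (10/20)^(1/3) = 0.794.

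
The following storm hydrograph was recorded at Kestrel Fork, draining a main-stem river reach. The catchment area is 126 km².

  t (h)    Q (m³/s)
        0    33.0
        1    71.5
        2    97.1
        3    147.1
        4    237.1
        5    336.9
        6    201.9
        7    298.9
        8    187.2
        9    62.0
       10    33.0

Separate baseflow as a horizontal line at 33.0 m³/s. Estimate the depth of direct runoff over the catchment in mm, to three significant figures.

Direct runoff: 0.0, 38.5, 64.1, 114.1, 204.1, 303.9, 168.9, 265.9, 154.2, 29.0, 0.0 m³/s; ΣQ_DR = 1343 m³/s.
V = ΣQ_DR · Δt = 1343 × 3600 s = 4.834 × 10^6 m³.
Over A = 126 km², depth = V / A = 38.4 mm.

d ≈ 38.4 mm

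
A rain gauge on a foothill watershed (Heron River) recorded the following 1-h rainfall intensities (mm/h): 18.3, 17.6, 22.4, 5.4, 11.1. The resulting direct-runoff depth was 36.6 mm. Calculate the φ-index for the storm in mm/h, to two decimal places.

φ ≈ 8.20 mm/h

Only the 4 blocks with intensity above φ contribute runoff: 18.3, 17.6, 22.4, 11.1 mm/h.
Σ(I−φ)·Δt = d  ⇒  (18.3+17.6+22.4+11.1 − 4φ)·1 = 36.6
φ = (69.40 − 36.6/1) / 4 = 8.20 mm/h.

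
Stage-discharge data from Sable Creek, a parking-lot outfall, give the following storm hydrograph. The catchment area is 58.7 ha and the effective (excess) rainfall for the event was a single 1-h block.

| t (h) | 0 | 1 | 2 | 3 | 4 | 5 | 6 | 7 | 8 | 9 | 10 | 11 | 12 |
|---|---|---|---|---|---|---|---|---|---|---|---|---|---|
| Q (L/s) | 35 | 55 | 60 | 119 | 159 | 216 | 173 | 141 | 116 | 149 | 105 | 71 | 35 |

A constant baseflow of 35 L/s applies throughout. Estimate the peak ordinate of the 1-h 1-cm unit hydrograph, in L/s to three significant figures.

U_p ≈ 301 L/s

Direct runoff: 0.0, 20.0, 25.0, 84.0, 124.0, 181.0, 138.0, 106.0, 81.0, 114.0, 70.0, 36.0, 0.0 L/s; ΣQ_DR = 979.0 L/s, peak = 181.0 L/s.
Runoff depth d = ΣQ_DR·Δt / A = 979.0 × 3600 / (58.7 ha) = 6.004 mm.
The 1-cm UH is the DRH scaled by (10 mm)/d, so U_p = 181.0 × 10/6.004 = 301 L/s.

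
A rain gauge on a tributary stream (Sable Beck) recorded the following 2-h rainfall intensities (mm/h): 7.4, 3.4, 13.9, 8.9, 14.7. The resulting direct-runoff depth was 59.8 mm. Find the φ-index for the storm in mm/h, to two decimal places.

φ ≈ 3.75 mm/h

Only the 4 blocks with intensity above φ contribute runoff: 7.4, 13.9, 8.9, 14.7 mm/h.
Σ(I−φ)·Δt = d  ⇒  (7.4+13.9+8.9+14.7 − 4φ)·2 = 59.8
φ = (44.90 − 59.8/2) / 4 = 3.75 mm/h.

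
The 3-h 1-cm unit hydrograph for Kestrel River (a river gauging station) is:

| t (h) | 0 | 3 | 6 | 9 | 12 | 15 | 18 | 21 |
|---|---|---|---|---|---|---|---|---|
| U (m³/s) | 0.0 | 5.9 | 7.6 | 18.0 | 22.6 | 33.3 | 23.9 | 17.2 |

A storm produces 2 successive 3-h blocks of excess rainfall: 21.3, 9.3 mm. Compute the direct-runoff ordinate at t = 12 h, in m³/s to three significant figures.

Q ≈ 64.9 m³/s

By discrete convolution, Q_j = Σ (P_i / 10 mm) · U_{j−i}.
At t = 12 h (j=4): Q = (21.3/10)·22.6 + (9.3/10)·18.0 = 64.9 m³/s.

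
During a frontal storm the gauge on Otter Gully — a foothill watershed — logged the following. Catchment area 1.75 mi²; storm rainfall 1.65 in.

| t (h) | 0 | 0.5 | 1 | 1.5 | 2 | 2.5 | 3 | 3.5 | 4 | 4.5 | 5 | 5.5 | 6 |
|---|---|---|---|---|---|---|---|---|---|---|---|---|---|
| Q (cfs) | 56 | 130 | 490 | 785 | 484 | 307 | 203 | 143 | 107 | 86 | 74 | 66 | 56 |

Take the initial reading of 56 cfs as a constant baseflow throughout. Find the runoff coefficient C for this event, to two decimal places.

C ≈ 0.61

ΣQ_DR = 2259 cfs; V = ΣQ_DR·Δt = 4.066 × 10^6 ft³.
Runoff depth d = V / A = 1.000 in.
C = d / P = 1.000 / 1.65 = 0.61.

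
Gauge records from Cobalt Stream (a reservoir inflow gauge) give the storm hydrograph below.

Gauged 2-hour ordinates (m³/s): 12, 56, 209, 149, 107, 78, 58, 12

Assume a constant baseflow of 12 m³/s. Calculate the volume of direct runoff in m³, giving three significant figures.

V ≈ 4.21 × 10^6 m³

Direct-runoff ordinates (Q − Q_b): 0.0, 44.0, 197.0, 137.0, 95.0, 66.0, 46.0, 0.0 m³/s.
ΣQ_DR = 585.0 m³/s.
With Δt = 2 h = 7200 s, V = ΣQ_DR · Δt = 585.0 × 7200 = 4.21 × 10^6 m³.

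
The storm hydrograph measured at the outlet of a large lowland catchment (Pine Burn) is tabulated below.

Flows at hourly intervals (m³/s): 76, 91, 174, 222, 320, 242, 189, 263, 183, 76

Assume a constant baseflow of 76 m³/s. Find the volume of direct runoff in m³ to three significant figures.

Direct-runoff ordinates (Q − Q_b): 0.0, 15.0, 98.0, 146.0, 244.0, 166.0, 113.0, 187.0, 107.0, 0.0 m³/s.
ΣQ_DR = 1076 m³/s.
With Δt = 1 h = 3600 s, V = ΣQ_DR · Δt = 1076 × 3600 = 3.87 × 10^6 m³.

V ≈ 3.87 × 10^6 m³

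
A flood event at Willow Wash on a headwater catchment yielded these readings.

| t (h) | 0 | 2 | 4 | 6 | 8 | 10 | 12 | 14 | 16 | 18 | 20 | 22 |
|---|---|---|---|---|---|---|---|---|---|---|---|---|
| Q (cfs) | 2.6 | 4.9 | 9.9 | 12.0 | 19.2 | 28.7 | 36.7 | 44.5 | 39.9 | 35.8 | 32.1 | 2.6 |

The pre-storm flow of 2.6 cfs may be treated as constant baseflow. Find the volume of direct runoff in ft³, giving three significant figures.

Direct-runoff ordinates (Q − Q_b): 0.0, 2.3, 7.3, 9.4, 16.6, 26.1, 34.1, 41.9, 37.3, 33.2, 29.5, 0.0 cfs.
ΣQ_DR = 237.7 cfs.
With Δt = 2 h = 7200 s, V = ΣQ_DR · Δt = 237.7 × 7200 = 1.71 × 10^6 ft³.

V ≈ 1.71 × 10^6 ft³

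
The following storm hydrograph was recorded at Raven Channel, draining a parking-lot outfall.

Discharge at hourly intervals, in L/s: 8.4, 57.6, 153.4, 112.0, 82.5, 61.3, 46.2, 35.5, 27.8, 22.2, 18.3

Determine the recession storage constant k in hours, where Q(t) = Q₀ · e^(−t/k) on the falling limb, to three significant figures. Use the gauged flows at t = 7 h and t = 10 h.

On the falling limb, Q drops from 35.5 to 18.3 L/s between t = 7 h and t = 10 h (Δt = 3 h).
k = −Δt / ln(Q₂/Q₁) = −3 / ln(18.3/35.5) = 4.53 h.

k ≈ 4.53 h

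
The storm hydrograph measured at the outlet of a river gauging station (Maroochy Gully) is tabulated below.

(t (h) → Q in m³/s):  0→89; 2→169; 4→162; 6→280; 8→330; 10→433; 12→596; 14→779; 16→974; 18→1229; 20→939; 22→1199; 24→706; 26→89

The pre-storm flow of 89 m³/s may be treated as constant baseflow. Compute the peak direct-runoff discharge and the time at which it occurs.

Q_p = 1140.0 m³/s at t = 18 h

Subtracting baseflow gives direct-runoff ordinates: 0.0, 80.0, 73.0, 191.0, 241.0, 344.0, 507.0, 690.0, 885.0, 1140.0, 850.0, 1110.0, 617.0, 0.0 m³/s.
The maximum is 1140.0 m³/s, occurring at the reading for t = 18 h.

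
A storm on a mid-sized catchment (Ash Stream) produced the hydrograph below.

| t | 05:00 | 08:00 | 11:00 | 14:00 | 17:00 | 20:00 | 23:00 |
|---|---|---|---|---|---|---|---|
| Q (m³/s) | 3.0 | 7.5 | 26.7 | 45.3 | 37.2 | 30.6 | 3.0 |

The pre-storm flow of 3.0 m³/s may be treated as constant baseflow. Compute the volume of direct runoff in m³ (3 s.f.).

V ≈ 1.43 × 10^6 m³

Direct-runoff ordinates (Q − Q_b): 0.0, 4.5, 23.7, 42.3, 34.2, 27.6, 0.0 m³/s.
ΣQ_DR = 132.3 m³/s.
With Δt = 3 h = 10800 s, V = ΣQ_DR · Δt = 132.3 × 10800 = 1.43 × 10^6 m³.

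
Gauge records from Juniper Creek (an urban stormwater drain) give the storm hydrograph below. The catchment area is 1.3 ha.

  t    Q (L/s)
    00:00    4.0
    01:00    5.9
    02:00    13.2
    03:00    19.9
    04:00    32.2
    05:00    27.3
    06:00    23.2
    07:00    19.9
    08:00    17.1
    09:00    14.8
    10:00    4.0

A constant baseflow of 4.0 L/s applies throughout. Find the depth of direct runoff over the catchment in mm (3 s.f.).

d ≈ 38.1 mm

Direct runoff: 0.0, 1.9, 9.2, 15.9, 28.2, 23.3, 19.2, 15.9, 13.1, 10.8, 0.0 L/s; ΣQ_DR = 137.5 L/s.
V = ΣQ_DR · Δt = 137.5 × 3600 s = 4.950 × 10^5 L.
Over A = 1.3 ha, depth = V / A = 38.1 mm.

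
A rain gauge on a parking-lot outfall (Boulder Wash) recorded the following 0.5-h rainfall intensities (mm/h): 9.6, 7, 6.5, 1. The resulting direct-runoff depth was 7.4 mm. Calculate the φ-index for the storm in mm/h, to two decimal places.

Only the 3 blocks with intensity above φ contribute runoff: 9.6, 7, 6.5 mm/h.
Σ(I−φ)·Δt = d  ⇒  (9.6+7+6.5 − 3φ)·0.5 = 7.4
φ = (23.10 − 7.4/0.5) / 3 = 2.77 mm/h.

φ ≈ 2.77 mm/h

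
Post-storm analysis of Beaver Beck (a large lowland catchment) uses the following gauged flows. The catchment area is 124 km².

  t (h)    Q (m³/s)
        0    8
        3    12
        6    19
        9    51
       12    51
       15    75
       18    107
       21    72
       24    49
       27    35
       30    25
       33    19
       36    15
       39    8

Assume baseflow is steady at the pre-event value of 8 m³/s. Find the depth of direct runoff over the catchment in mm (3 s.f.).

Direct runoff: 0.0, 4.0, 11.0, 43.0, 43.0, 67.0, 99.0, 64.0, 41.0, 27.0, 17.0, 11.0, 7.0, 0.0 m³/s; ΣQ_DR = 434.0 m³/s.
V = ΣQ_DR · Δt = 434.0 × 10800 s = 4.687 × 10^6 m³.
Over A = 124 km², depth = V / A = 37.8 mm.

d ≈ 37.8 mm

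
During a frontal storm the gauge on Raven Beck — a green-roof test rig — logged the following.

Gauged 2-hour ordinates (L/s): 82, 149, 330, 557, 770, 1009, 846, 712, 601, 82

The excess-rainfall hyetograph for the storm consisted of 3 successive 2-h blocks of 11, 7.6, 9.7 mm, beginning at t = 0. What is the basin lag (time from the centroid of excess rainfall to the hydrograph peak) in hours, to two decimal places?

t_L ≈ 7.09 h

Centroid of excess rainfall: t_c = Σ P_i·t̄_i / ΣP_i = 2.9081 h (block centres at 1, 3, 5 h).
Hydrograph peak occurs at t = 10 h, so basin lag t_L = 10 − 2.9081 = 7.09 h.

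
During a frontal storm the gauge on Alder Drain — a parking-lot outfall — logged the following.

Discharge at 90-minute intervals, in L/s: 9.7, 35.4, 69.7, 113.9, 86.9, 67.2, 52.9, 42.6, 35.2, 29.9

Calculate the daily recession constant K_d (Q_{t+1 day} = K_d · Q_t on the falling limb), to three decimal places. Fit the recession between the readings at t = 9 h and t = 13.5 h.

K_d ≈ 0.048

Between t = 9 h and t = 13.5 h the flow falls from 52.9 to 29.9 L/s over 3×1.5 h = 4.5 h.
Per-interval ratio K = (29.9/52.9)^(1/3) = 0.8268; K_d = K^(24/1.5) = 0.048.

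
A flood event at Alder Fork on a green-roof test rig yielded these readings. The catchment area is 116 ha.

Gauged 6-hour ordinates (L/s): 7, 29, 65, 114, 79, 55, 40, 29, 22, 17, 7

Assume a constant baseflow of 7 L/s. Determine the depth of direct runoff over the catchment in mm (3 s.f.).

Direct runoff: 0.0, 22.0, 58.0, 107.0, 72.0, 48.0, 33.0, 22.0, 15.0, 10.0, 0.0 L/s; ΣQ_DR = 387.0 L/s.
V = ΣQ_DR · Δt = 387.0 × 21600 s = 8.359 × 10^6 L.
Over A = 116 ha, depth = V / A = 7.21 mm.

d ≈ 7.21 mm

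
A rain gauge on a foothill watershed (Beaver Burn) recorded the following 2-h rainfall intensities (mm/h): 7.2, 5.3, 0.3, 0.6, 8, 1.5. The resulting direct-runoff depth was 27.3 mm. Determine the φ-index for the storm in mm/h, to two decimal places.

φ ≈ 2.28 mm/h

Only the 3 blocks with intensity above φ contribute runoff: 7.2, 5.3, 8 mm/h.
Σ(I−φ)·Δt = d  ⇒  (7.2+5.3+8 − 3φ)·2 = 27.3
φ = (20.50 − 27.3/2) / 3 = 2.28 mm/h.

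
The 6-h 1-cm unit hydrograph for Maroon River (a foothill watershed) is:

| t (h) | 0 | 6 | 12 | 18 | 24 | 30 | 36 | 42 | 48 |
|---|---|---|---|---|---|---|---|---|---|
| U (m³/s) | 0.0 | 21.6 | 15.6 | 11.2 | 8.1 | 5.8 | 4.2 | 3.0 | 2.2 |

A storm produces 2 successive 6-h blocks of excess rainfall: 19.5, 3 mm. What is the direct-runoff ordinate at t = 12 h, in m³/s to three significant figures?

By discrete convolution, Q_j = Σ (P_i / 10 mm) · U_{j−i}.
At t = 12 h (j=2): Q = (19.5/10)·15.6 + (3/10)·21.6 = 36.9 m³/s.

Q ≈ 36.9 m³/s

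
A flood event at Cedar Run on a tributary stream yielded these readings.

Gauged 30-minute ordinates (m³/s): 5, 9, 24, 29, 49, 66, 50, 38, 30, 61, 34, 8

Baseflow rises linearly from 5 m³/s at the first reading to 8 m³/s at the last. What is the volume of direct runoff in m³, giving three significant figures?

V ≈ 5.85 × 10^5 m³

Direct-runoff ordinates (Q − Q_b): 0.00, 3.73, 18.45, 23.18, 42.91, 59.64, 43.36, 31.09, 22.82, 53.55, 26.27, 0.00 m³/s.
ΣQ_DR = 325.0 m³/s.
With Δt = 0.5 h = 1800 s, V = ΣQ_DR · Δt = 325.0 × 1800 = 5.85 × 10^5 m³.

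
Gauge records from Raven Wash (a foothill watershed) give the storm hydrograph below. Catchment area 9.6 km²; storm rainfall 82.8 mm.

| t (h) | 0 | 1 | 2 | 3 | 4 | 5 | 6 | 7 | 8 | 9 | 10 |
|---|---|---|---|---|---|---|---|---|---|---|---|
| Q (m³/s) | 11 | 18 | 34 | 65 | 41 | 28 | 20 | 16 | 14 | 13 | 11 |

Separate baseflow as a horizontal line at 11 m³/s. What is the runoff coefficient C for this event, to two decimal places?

ΣQ_DR = 150.0 m³/s; V = ΣQ_DR·Δt = 5.400 × 10^5 m³.
Runoff depth d = V / A = 56.25 mm.
C = d / P = 56.25 / 82.8 = 0.68.

C ≈ 0.68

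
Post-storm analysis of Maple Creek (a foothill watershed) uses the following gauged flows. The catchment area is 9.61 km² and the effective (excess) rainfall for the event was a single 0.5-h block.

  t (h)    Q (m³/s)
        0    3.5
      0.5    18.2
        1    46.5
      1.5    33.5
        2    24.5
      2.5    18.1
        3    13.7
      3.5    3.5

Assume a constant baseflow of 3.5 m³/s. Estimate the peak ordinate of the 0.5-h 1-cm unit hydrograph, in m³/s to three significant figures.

Direct runoff: 0.0, 14.7, 43.0, 30.0, 21.0, 14.6, 10.2, 0.0 m³/s; ΣQ_DR = 133.5 m³/s, peak = 43.0 m³/s.
Runoff depth d = ΣQ_DR·Δt / A = 133.5 × 1800 / (9.61 km²) = 25.01 mm.
The 1-cm UH is the DRH scaled by (10 mm)/d, so U_p = 43.0 × 10/25.01 = 17.2 m³/s.

U_p ≈ 17.2 m³/s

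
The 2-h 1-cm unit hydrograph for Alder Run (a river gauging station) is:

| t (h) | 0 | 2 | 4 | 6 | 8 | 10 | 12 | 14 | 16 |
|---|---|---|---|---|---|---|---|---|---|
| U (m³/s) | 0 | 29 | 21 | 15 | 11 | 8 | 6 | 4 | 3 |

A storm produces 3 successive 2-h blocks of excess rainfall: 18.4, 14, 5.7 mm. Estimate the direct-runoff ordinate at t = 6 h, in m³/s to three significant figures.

By discrete convolution, Q_j = Σ (P_i / 10 mm) · U_{j−i}.
At t = 6 h (j=3): Q = (18.4/10)·15 + (14/10)·21 + (5.7/10)·29 = 73.5 m³/s.

Q ≈ 73.5 m³/s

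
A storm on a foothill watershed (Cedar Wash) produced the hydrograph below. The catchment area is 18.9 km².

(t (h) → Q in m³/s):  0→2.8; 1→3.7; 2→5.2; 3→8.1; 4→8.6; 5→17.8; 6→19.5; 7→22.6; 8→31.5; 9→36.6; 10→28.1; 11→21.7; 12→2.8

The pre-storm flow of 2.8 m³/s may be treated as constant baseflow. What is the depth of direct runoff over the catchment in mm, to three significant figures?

Direct runoff: 0.0, 0.9, 2.4, 5.3, 5.8, 15.0, 16.7, 19.8, 28.7, 33.8, 25.3, 18.9, 0.0 m³/s; ΣQ_DR = 172.6 m³/s.
V = ΣQ_DR · Δt = 172.6 × 3600 s = 6.214 × 10^5 m³.
Over A = 18.9 km², depth = V / A = 32.9 mm.

d ≈ 32.9 mm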